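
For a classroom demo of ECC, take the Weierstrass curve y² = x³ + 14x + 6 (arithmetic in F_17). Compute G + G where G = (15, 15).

(8, 16)

tangent at (15, 15): λ = (3·15² + 14)/(2·15) ≡ 9/13. 13⁻¹ ≡ 4 (mod 17) since 13·4 = 52 ≡ 1, so λ ≡ 9·4 ≡ 2.
  x = λ² - 15 - 15 = 4 - 30 ≡ 8; y = λ·(15 - 8) - 15 ≡ 16. → (8, 16)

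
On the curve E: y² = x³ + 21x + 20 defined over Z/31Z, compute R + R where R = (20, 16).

tangent at (20, 16): λ = (3·20² + 21)/(2·16) ≡ 12/1. 1⁻¹ ≡ 1 (mod 31) since 1·1 = 1 ≡ 1, so λ ≡ 12·1 ≡ 12.
  x = λ² - 20 - 20 = 144 - 40 ≡ 11; y = λ·(20 - 11) - 16 ≡ 30. → (11, 30)

(11, 30)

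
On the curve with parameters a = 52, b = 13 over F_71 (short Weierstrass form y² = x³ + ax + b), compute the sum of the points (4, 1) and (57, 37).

(4, 1) + (57, 37). λ = (37 - 1)/(57 - 4) ≡ 36/53 mod 71. 53⁻¹ ≡ 67 (mod 71), so λ ≡ 69.
  x = λ² - 4 - 57 = 4761 - 61 ≡ 14; y = λ·(4 - 14) - 1 ≡ 19. → (14, 19)

(14, 19)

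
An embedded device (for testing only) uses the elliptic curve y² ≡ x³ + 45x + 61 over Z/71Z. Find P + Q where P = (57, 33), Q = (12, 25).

(57, 33) + (12, 25). λ = (25 - 33)/(12 - 57) ≡ 63/26 mod 71. 26⁻¹ ≡ 41 (mod 71), so λ ≡ 27.
  x = λ² - 57 - 12 = 729 - 69 ≡ 21; y = λ·(57 - 21) - 33 ≡ 16. → (21, 16)

(21, 16)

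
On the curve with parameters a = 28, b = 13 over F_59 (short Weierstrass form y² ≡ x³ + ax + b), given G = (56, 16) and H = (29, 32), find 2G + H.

(41, 7)

First 2G:
Repeated addition: build up to 2G.
2G: tangent at (56, 16): λ = (3·56² + 28)/(2·16) ≡ 55/32. 32⁻¹ ≡ 24 (mod 59), so λ ≡ 55·24 ≡ 22.
  x = λ² - 56 - 56 = 484 - 112 ≡ 18; y = λ·(56 - 18) - 16 ≡ 53. → (18, 53)
2G = (18, 53).
Finally 2G + H:
(18, 53) + (29, 32). λ = (32 - 53)/(29 - 18) ≡ 38/11 mod 59. 11⁻¹ ≡ 43 (mod 59), so λ ≡ 41.
  x = λ² - 18 - 29 = 1681 - 47 ≡ 41; y = λ·(18 - 41) - 53 ≡ 7. → (41, 7)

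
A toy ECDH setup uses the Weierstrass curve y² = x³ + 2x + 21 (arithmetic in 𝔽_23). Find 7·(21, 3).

O

Write P = (21, 3).
Repeated addition: build up to 7P.
2P: tangent at (21, 3): λ = (3·21² + 2)/(2·3) ≡ 14/6. 6⁻¹ ≡ 4 (mod 23) since 6·4 = 24 ≡ 1, so λ ≡ 14·4 ≡ 10.
  x = λ² - 21 - 21 = 100 - 42 ≡ 12; y = λ·(21 - 12) - 3 ≡ 18. → (12, 18)
3P: (12, 18) + (21, 3). λ = (3 - 18)/(21 - 12) ≡ 8/9 mod 23. 9⁻¹ ≡ 18 (mod 23), so λ ≡ 6.
  x = λ² - 12 - 21 = 36 - 33 ≡ 3; y = λ·(12 - 3) - 18 ≡ 13. → (3, 13)
4P: (3, 13) + (21, 3). λ = (3 - 13)/(21 - 3) ≡ 13/18 mod 23. 18⁻¹ ≡ 9 (mod 23) since 18·9 = 162 ≡ 1, so λ ≡ 2.
  x = λ² - 3 - 21 = 4 - 24 ≡ 3; y = λ·(3 - 3) - 13 ≡ 10. → (3, 10)
5P: (3, 10) + (21, 3). λ = (3 - 10)/(21 - 3) ≡ 16/18 mod 23. 18⁻¹ ≡ 9 (mod 23), so λ ≡ 6.
  x = λ² - 3 - 21 = 36 - 24 ≡ 12; y = λ·(3 - 12) - 10 ≡ 5. → (12, 5)
6P: (12, 5) + (21, 3). λ = (3 - 5)/(21 - 12) ≡ 21/9 mod 23. 9⁻¹ ≡ 18 (mod 23), so λ ≡ 10.
  x = λ² - 12 - 21 = 100 - 33 ≡ 21; y = λ·(12 - 21) - 5 ≡ 20. → (21, 20)
7P: (21, 20) + (21, 3): same x and y₁ ≡ -y₂, so the sum is ∞.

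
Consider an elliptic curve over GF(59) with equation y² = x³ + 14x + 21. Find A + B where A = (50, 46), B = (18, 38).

(39, 1)

(50, 46) + (18, 38). λ = (38 - 46)/(18 - 50) ≡ 51/27 mod 59. 27⁻¹ ≡ 35 (mod 59), so λ ≡ 15.
  x = λ² - 50 - 18 = 225 - 68 ≡ 39; y = λ·(50 - 39) - 46 ≡ 1. → (39, 1)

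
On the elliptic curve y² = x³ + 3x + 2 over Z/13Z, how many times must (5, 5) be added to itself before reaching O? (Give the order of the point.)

6

2P: tangent at (5, 5): λ = (3·5² + 3)/(2·5) ≡ 0/10. 10⁻¹ ≡ 4 (mod 13) since 10·4 = 40 ≡ 1, so λ ≡ 0·4 ≡ 0.
  x = λ² - 5 - 5 = 0 - 10 ≡ 3; y = λ·(5 - 3) - 5 ≡ 8. → (3, 8)
3P: (3, 8) + (5, 5). λ = (5 - 8)/(5 - 3) ≡ 10/2 mod 13. 2⁻¹ ≡ 7 (mod 13) since 2·7 = 14 ≡ 1, so λ ≡ 5.
  x = λ² - 3 - 5 = 25 - 8 ≡ 4; y = λ·(3 - 4) - 8 ≡ 0. → (4, 0)
4P: (4, 0) + (5, 5). λ = (5 - 0)/(5 - 4) ≡ 5/1 mod 13. 1⁻¹ ≡ 1 (mod 13), so λ ≡ 5.
  x = λ² - 4 - 5 = 25 - 9 ≡ 3; y = λ·(4 - 3) - 0 ≡ 5. → (3, 5)
5P: (3, 5) + (5, 5). λ = (5 - 5)/(5 - 3) ≡ 0/2 mod 13. 2⁻¹ ≡ 7 (mod 13) since 2·7 = 14 ≡ 1, so λ ≡ 0.
  x = λ² - 3 - 5 = 0 - 8 ≡ 5; y = λ·(3 - 5) - 5 ≡ 8. → (5, 8)
6P: (5, 8) + (5, 5): same x and y₁ ≡ -y₂, so the sum is O.
6P = O, so the order is 6.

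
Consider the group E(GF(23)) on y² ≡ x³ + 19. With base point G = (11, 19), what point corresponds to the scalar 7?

(15, 6)

Double-and-add on 7 = (111)₂. Start with G = (11, 19) for the leading 1-bit.
double: tangent at (11, 19): λ = (3·11² + 0)/(2·19) ≡ 18/15. 15⁻¹ ≡ 20 (mod 23) since 15·20 = 300 ≡ 1, so λ ≡ 18·20 ≡ 15.
  x = λ² - 11 - 11 = 225 - 22 ≡ 19; y = λ·(11 - 19) - 19 ≡ 22. → (19, 22)
add G: (19, 22) + (11, 19). λ = (19 - 22)/(11 - 19) ≡ 20/15 mod 23. 15⁻¹ ≡ 20 (mod 23) since 15·20 = 300 ≡ 1, so λ ≡ 9.
  x = λ² - 19 - 11 = 81 - 30 ≡ 5; y = λ·(19 - 5) - 22 ≡ 12. → (5, 12)
double: tangent at (5, 12): λ = (3·5² + 0)/(2·12) ≡ 6/1. 1⁻¹ ≡ 1 (mod 23) since 1·1 = 1 ≡ 1, so λ ≡ 6·1 ≡ 6.
  x = λ² - 5 - 5 = 36 - 10 ≡ 3; y = λ·(5 - 3) - 12 ≡ 0. → (3, 0)
add G: (3, 0) + (11, 19). λ = (19 - 0)/(11 - 3) ≡ 19/8 mod 23. 8⁻¹ ≡ 3 (mod 23), so λ ≡ 11.
  x = λ² - 3 - 11 = 121 - 14 ≡ 15; y = λ·(3 - 15) - 0 ≡ 6. → (15, 6)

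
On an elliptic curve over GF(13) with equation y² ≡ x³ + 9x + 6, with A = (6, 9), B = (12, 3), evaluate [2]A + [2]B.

First 2A:
Repeated addition: build up to 2A.
2A: tangent at (6, 9): λ = (3·6² + 9)/(2·9) ≡ 0/5. 5⁻¹ ≡ 8 (mod 13), so λ ≡ 0·8 ≡ 0.
  x = λ² - 6 - 6 = 0 - 12 ≡ 1; y = λ·(6 - 1) - 9 ≡ 4. → (1, 4)
2A = (1, 4).
Next 2B:
Repeated addition: build up to 2B.
2B: tangent at (12, 3): λ = (3·12² + 9)/(2·3) ≡ 12/6. 6⁻¹ ≡ 11 (mod 13) since 6·11 = 66 ≡ 1, so λ ≡ 12·11 ≡ 2.
  x = λ² - 12 - 12 = 4 - 24 ≡ 6; y = λ·(12 - 6) - 3 ≡ 9. → (6, 9)
2B = (6, 9).
Finally 2A + 2B:
(1, 4) + (6, 9). λ = (9 - 4)/(6 - 1) ≡ 5/5 mod 13. 5⁻¹ ≡ 8 (mod 13), so λ ≡ 1.
  x = λ² - 1 - 6 = 1 - 7 ≡ 7; y = λ·(1 - 7) - 4 ≡ 3. → (7, 3)

(7, 3)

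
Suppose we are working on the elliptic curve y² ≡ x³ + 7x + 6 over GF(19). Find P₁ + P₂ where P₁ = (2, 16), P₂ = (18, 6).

(8, 2)

(2, 16) + (18, 6). λ = (6 - 16)/(18 - 2) ≡ 9/16 mod 19. 16⁻¹ ≡ 6 (mod 19), so λ ≡ 16.
  x = λ² - 2 - 18 = 256 - 20 ≡ 8; y = λ·(2 - 8) - 16 ≡ 2. → (8, 2)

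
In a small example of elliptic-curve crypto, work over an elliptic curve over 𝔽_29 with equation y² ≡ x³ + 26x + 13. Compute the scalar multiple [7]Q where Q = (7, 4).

Double-and-add on 7 = (111)₂. Start with Q = (7, 4) for the leading 1-bit.
double: tangent at (7, 4): λ = (3·7² + 26)/(2·4) ≡ 28/8. 8⁻¹ ≡ 11 (mod 29), so λ ≡ 28·11 ≡ 18.
  x = λ² - 7 - 7 = 324 - 14 ≡ 20; y = λ·(7 - 20) - 4 ≡ 23. → (20, 23)
add Q: (20, 23) + (7, 4). λ = (4 - 23)/(7 - 20) ≡ 10/16 mod 29. 16⁻¹ ≡ 20 (mod 29) since 16·20 = 320 ≡ 1, so λ ≡ 26.
  x = λ² - 20 - 7 = 676 - 27 ≡ 11; y = λ·(20 - 11) - 23 ≡ 8. → (11, 8)
double: tangent at (11, 8): λ = (3·11² + 26)/(2·8) ≡ 12/16. 16⁻¹ ≡ 20 (mod 29), so λ ≡ 12·20 ≡ 8.
  x = λ² - 11 - 11 = 64 - 22 ≡ 13; y = λ·(11 - 13) - 8 ≡ 5. → (13, 5)
add Q: (13, 5) + (7, 4). λ = (4 - 5)/(7 - 13) ≡ 28/23 mod 29. 23⁻¹ ≡ 24 (mod 29), so λ ≡ 5.
  x = λ² - 13 - 7 = 25 - 20 ≡ 5; y = λ·(13 - 5) - 5 ≡ 6. → (5, 6)

(5, 6)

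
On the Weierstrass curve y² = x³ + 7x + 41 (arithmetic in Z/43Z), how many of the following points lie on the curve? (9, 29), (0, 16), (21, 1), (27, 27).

1

(9, 29): 29² ≡ 24, rhs ≡ 16 → off.
(0, 16): 16² ≡ 41, rhs ≡ 41 → on.
(21, 1): 1² ≡ 1, rhs ≡ 32 → off.
(27, 27): 27² ≡ 41, rhs ≡ 4 → off.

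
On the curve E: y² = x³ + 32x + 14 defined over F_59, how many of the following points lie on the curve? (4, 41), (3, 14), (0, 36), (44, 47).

2

(4, 41): 41² ≡ 29, rhs ≡ 29 → on.
(3, 14): 14² ≡ 19, rhs ≡ 19 → on.
(0, 36): 36² ≡ 57, rhs ≡ 14 → off.
(44, 47): 47² ≡ 26, rhs ≡ 53 → off.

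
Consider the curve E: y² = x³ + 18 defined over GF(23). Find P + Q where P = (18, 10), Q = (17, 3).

(14, 18)

(18, 10) + (17, 3). λ = (3 - 10)/(17 - 18) ≡ 16/22 mod 23. 22⁻¹ ≡ 22 (mod 23), so λ ≡ 7.
  x = λ² - 18 - 17 = 49 - 35 ≡ 14; y = λ·(18 - 14) - 10 ≡ 18. → (14, 18)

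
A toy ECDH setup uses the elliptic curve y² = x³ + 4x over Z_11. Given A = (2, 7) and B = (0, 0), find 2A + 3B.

First 2A:
Repeated addition: build up to 2A.
2A: tangent at (2, 7): λ = (3·2² + 4)/(2·7) ≡ 5/3. 3⁻¹ ≡ 4 (mod 11), so λ ≡ 5·4 ≡ 9.
  x = λ² - 2 - 2 = 81 - 4 ≡ 0; y = λ·(2 - 0) - 7 ≡ 0. → (0, 0)
2A = (0, 0).
Next 3B:
Repeated addition: build up to 3B.
2B: (0, 0) + (0, 0): same x and y₁ ≡ -y₂, so the sum is 𝒪.
3B: 𝒪 + (0, 0) = (0, 0) (identity).
3B = (0, 0).
Finally 2A + 3B:
(0, 0) + (0, 0): same x and y₁ ≡ -y₂, so the sum is 𝒪.

O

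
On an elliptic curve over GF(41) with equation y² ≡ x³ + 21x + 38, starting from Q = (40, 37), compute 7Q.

(10, 31)

Double-and-add on 7 = (111)₂. Start with Q = (40, 37) for the leading 1-bit.
double: tangent at (40, 37): λ = (3·40² + 21)/(2·37) ≡ 24/33. 33⁻¹ ≡ 5 (mod 41), so λ ≡ 24·5 ≡ 38.
  x = λ² - 40 - 40 = 1444 - 80 ≡ 11; y = λ·(40 - 11) - 37 ≡ 40. → (11, 40)
add Q: (11, 40) + (40, 37). λ = (37 - 40)/(40 - 11) ≡ 38/29 mod 41. 29⁻¹ ≡ 17 (mod 41), so λ ≡ 31.
  x = λ² - 11 - 40 = 961 - 51 ≡ 8; y = λ·(11 - 8) - 40 ≡ 12. → (8, 12)
double: tangent at (8, 12): λ = (3·8² + 21)/(2·12) ≡ 8/24. 24⁻¹ ≡ 12 (mod 41) since 24·12 = 288 ≡ 1, so λ ≡ 8·12 ≡ 14.
  x = λ² - 8 - 8 = 196 - 16 ≡ 16; y = λ·(8 - 16) - 12 ≡ 40. → (16, 40)
add Q: (16, 40) + (40, 37). λ = (37 - 40)/(40 - 16) ≡ 38/24 mod 41. 24⁻¹ ≡ 12 (mod 41), so λ ≡ 5.
  x = λ² - 16 - 40 = 25 - 56 ≡ 10; y = λ·(16 - 10) - 40 ≡ 31. → (10, 31)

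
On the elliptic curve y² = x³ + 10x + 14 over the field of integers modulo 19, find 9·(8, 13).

Write Q = (8, 13).
Double-and-add on 9 = (1001)₂. Start with Q = (8, 13) for the leading 1-bit.
double: tangent at (8, 13): λ = (3·8² + 10)/(2·13) ≡ 12/7. 7⁻¹ ≡ 11 (mod 19), so λ ≡ 12·11 ≡ 18.
  x = λ² - 8 - 8 = 324 - 16 ≡ 4; y = λ·(8 - 4) - 13 ≡ 2. → (4, 2)
double: tangent at (4, 2): λ = (3·4² + 10)/(2·2) ≡ 1/4. 4⁻¹ ≡ 5 (mod 19), so λ ≡ 1·5 ≡ 5.
  x = λ² - 4 - 4 = 25 - 8 ≡ 17; y = λ·(4 - 17) - 2 ≡ 9. → (17, 9)
double: tangent at (17, 9): λ = (3·17² + 10)/(2·9) ≡ 3/18. 18⁻¹ ≡ 18 (mod 19) since 18·18 = 324 ≡ 1, so λ ≡ 3·18 ≡ 16.
  x = λ² - 17 - 17 = 256 - 34 ≡ 13; y = λ·(17 - 13) - 9 ≡ 17. → (13, 17)
add Q: (13, 17) + (8, 13). λ = (13 - 17)/(8 - 13) ≡ 15/14 mod 19. 14⁻¹ ≡ 15 (mod 19), so λ ≡ 16.
  x = λ² - 13 - 8 = 256 - 21 ≡ 7; y = λ·(13 - 7) - 17 ≡ 3. → (7, 3)

(7, 3)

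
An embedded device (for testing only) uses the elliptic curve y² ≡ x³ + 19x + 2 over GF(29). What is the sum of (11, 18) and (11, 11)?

The two points share x = 11 and their y-coordinates satisfy 18 + 11 ≡ 0 (mod 29), so they are inverses. Their sum is the point at infinity.

O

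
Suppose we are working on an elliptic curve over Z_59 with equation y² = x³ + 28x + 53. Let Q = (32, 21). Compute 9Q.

(46, 41)

Double-and-add on 9 = (1001)₂. Start with Q = (32, 21) for the leading 1-bit.
double: tangent at (32, 21): λ = (3·32² + 28)/(2·21) ≡ 32/42. 42⁻¹ ≡ 52 (mod 59) since 42·52 = 2184 ≡ 1, so λ ≡ 32·52 ≡ 12.
  x = λ² - 32 - 32 = 144 - 64 ≡ 21; y = λ·(32 - 21) - 21 ≡ 52. → (21, 52)
double: tangent at (21, 52): λ = (3·21² + 28)/(2·52) ≡ 53/45. 45⁻¹ ≡ 21 (mod 59), so λ ≡ 53·21 ≡ 51.
  x = λ² - 21 - 21 = 2601 - 42 ≡ 22; y = λ·(21 - 22) - 52 ≡ 15. → (22, 15)
double: tangent at (22, 15): λ = (3·22² + 28)/(2·15) ≡ 5/30. 30⁻¹ ≡ 2 (mod 59), so λ ≡ 5·2 ≡ 10.
  x = λ² - 22 - 22 = 100 - 44 ≡ 56; y = λ·(22 - 56) - 15 ≡ 58. → (56, 58)
add Q: (56, 58) + (32, 21). λ = (21 - 58)/(32 - 56) ≡ 22/35 mod 59. 35⁻¹ ≡ 27 (mod 59) since 35·27 = 945 ≡ 1, so λ ≡ 4.
  x = λ² - 56 - 32 = 16 - 88 ≡ 46; y = λ·(56 - 46) - 58 ≡ 41. → (46, 41)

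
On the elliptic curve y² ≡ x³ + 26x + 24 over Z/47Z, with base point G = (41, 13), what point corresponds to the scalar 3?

(21, 14)

Repeated addition: build up to 3G.
2G: tangent at (41, 13): λ = (3·41² + 26)/(2·13) ≡ 40/26. 26⁻¹ ≡ 38 (mod 47), so λ ≡ 40·38 ≡ 16.
  x = λ² - 41 - 41 = 256 - 82 ≡ 33; y = λ·(41 - 33) - 13 ≡ 21. → (33, 21)
3G: (33, 21) + (41, 13). λ = (13 - 21)/(41 - 33) ≡ 39/8 mod 47. 8⁻¹ ≡ 6 (mod 47) since 8·6 = 48 ≡ 1, so λ ≡ 46.
  x = λ² - 33 - 41 = 2116 - 74 ≡ 21; y = λ·(33 - 21) - 21 ≡ 14. → (21, 14)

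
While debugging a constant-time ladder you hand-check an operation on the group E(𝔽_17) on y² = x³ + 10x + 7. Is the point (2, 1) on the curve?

y² = 1² ≡ 1; x³ + 10x + 7 = 35 ≡ 1 (mod 17). 1 = 1.

yes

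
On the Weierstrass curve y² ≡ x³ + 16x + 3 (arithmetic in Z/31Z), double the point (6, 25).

(19, 6)

tangent at (6, 25): λ = (3·6² + 16)/(2·25) ≡ 0/19. 19⁻¹ ≡ 18 (mod 31) since 19·18 = 342 ≡ 1, so λ ≡ 0·18 ≡ 0.
  x = λ² - 6 - 6 = 0 - 12 ≡ 19; y = λ·(6 - 19) - 25 ≡ 6. → (19, 6)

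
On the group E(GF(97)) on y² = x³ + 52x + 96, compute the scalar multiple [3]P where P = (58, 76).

(5, 53)

Repeated addition: build up to 3P.
2P: tangent at (58, 76): λ = (3·58² + 52)/(2·76) ≡ 56/55. 55⁻¹ ≡ 30 (mod 97), so λ ≡ 56·30 ≡ 31.
  x = λ² - 58 - 58 = 961 - 116 ≡ 69; y = λ·(58 - 69) - 76 ≡ 68. → (69, 68)
3P: (69, 68) + (58, 76). λ = (76 - 68)/(58 - 69) ≡ 8/86 mod 97. 86⁻¹ ≡ 44 (mod 97), so λ ≡ 61.
  x = λ² - 69 - 58 = 3721 - 127 ≡ 5; y = λ·(69 - 5) - 68 ≡ 53. → (5, 53)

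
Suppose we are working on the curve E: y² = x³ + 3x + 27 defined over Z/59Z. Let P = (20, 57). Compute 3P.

Repeated addition: build up to 3P.
2P: tangent at (20, 57): λ = (3·20² + 3)/(2·57) ≡ 23/55. 55⁻¹ ≡ 44 (mod 59), so λ ≡ 23·44 ≡ 9.
  x = λ² - 20 - 20 = 81 - 40 ≡ 41; y = λ·(20 - 41) - 57 ≡ 49. → (41, 49)
3P: (41, 49) + (20, 57). λ = (57 - 49)/(20 - 41) ≡ 8/38 mod 59. 38⁻¹ ≡ 14 (mod 59) since 38·14 = 532 ≡ 1, so λ ≡ 53.
  x = λ² - 41 - 20 = 2809 - 61 ≡ 34; y = λ·(41 - 34) - 49 ≡ 27. → (34, 27)

(34, 27)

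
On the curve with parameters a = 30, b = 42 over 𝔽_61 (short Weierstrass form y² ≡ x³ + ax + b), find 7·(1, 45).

Write Q = (1, 45).
Repeated addition: build up to 7Q.
2Q: tangent at (1, 45): λ = (3·1² + 30)/(2·45) ≡ 33/29. 29⁻¹ ≡ 40 (mod 61) since 29·40 = 1160 ≡ 1, so λ ≡ 33·40 ≡ 39.
  x = λ² - 1 - 1 = 1521 - 2 ≡ 55; y = λ·(1 - 55) - 45 ≡ 45. → (55, 45)
3Q: (55, 45) + (1, 45). λ = (45 - 45)/(1 - 55) ≡ 0/7 mod 61. 7⁻¹ ≡ 35 (mod 61), so λ ≡ 0.
  x = λ² - 55 - 1 = 0 - 56 ≡ 5; y = λ·(55 - 5) - 45 ≡ 16. → (5, 16)
4Q: (5, 16) + (1, 45). λ = (45 - 16)/(1 - 5) ≡ 29/57 mod 61. 57⁻¹ ≡ 15 (mod 61), so λ ≡ 8.
  x = λ² - 5 - 1 = 64 - 6 ≡ 58; y = λ·(5 - 58) - 16 ≡ 48. → (58, 48)
5Q: (58, 48) + (1, 45). λ = (45 - 48)/(1 - 58) ≡ 58/4 mod 61. 4⁻¹ ≡ 46 (mod 61), so λ ≡ 45.
  x = λ² - 58 - 1 = 2025 - 59 ≡ 14; y = λ·(58 - 14) - 48 ≡ 41. → (14, 41)
6Q: (14, 41) + (1, 45). λ = (45 - 41)/(1 - 14) ≡ 4/48 mod 61. 48⁻¹ ≡ 14 (mod 61), so λ ≡ 56.
  x = λ² - 14 - 1 = 3136 - 15 ≡ 10; y = λ·(14 - 10) - 41 ≡ 0. → (10, 0)
7Q: (10, 0) + (1, 45). λ = (45 - 0)/(1 - 10) ≡ 45/52 mod 61. 52⁻¹ ≡ 27 (mod 61) since 52·27 = 1404 ≡ 1, so λ ≡ 56.
  x = λ² - 10 - 1 = 3136 - 11 ≡ 14; y = λ·(10 - 14) - 0 ≡ 20. → (14, 20)

(14, 20)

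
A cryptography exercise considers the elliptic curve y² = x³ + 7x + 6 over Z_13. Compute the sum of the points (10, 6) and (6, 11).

(10, 6) + (6, 11). λ = (11 - 6)/(6 - 10) ≡ 5/9 mod 13. 9⁻¹ ≡ 3 (mod 13) since 9·3 = 27 ≡ 1, so λ ≡ 2.
  x = λ² - 10 - 6 = 4 - 16 ≡ 1; y = λ·(10 - 1) - 6 ≡ 12. → (1, 12)

(1, 12)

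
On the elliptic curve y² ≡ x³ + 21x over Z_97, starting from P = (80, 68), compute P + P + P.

(0, 0)

Repeated addition: build up to 3P.
2P: tangent at (80, 68): λ = (3·80² + 21)/(2·68) ≡ 15/39. 39⁻¹ ≡ 5 (mod 97), so λ ≡ 15·5 ≡ 75.
  x = λ² - 80 - 80 = 5625 - 160 ≡ 33; y = λ·(80 - 33) - 68 ≡ 62. → (33, 62)
3P: (33, 62) + (80, 68). λ = (68 - 62)/(80 - 33) ≡ 6/47 mod 97. 47⁻¹ ≡ 64 (mod 97), so λ ≡ 93.
  x = λ² - 33 - 80 = 8649 - 113 ≡ 0; y = λ·(33 - 0) - 62 ≡ 0. → (0, 0)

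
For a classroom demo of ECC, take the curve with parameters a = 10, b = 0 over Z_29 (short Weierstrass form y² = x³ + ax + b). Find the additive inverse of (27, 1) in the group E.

-(27, 1) = (27, -1 mod 29) = (27, 28).

(27, 28)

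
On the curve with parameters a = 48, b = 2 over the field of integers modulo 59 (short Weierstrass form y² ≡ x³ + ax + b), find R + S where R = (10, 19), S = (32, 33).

(10, 19) + (32, 33). λ = (33 - 19)/(32 - 10) ≡ 14/22 mod 59. 22⁻¹ ≡ 51 (mod 59) since 22·51 = 1122 ≡ 1, so λ ≡ 6.
  x = λ² - 10 - 32 = 36 - 42 ≡ 53; y = λ·(10 - 53) - 19 ≡ 18. → (53, 18)

(53, 18)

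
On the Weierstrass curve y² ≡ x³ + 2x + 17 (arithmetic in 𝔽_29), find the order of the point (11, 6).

7

2P: tangent at (11, 6): λ = (3·11² + 2)/(2·6) ≡ 17/12. 12⁻¹ ≡ 17 (mod 29) since 12·17 = 204 ≡ 1, so λ ≡ 17·17 ≡ 28.
  x = λ² - 11 - 11 = 784 - 22 ≡ 8; y = λ·(11 - 8) - 6 ≡ 20. → (8, 20)
3P: (8, 20) + (11, 6). λ = (6 - 20)/(11 - 8) ≡ 15/3 mod 29. 3⁻¹ ≡ 10 (mod 29), so λ ≡ 5.
  x = λ² - 8 - 11 = 25 - 19 ≡ 6; y = λ·(8 - 6) - 20 ≡ 19. → (6, 19)
4P: (6, 19) + (11, 6). λ = (6 - 19)/(11 - 6) ≡ 16/5 mod 29. 5⁻¹ ≡ 6 (mod 29), so λ ≡ 9.
  x = λ² - 6 - 11 = 81 - 17 ≡ 6; y = λ·(6 - 6) - 19 ≡ 10. → (6, 10)
5P: (6, 10) + (11, 6). λ = (6 - 10)/(11 - 6) ≡ 25/5 mod 29. 5⁻¹ ≡ 6 (mod 29), so λ ≡ 5.
  x = λ² - 6 - 11 = 25 - 17 ≡ 8; y = λ·(6 - 8) - 10 ≡ 9. → (8, 9)
6P: (8, 9) + (11, 6). λ = (6 - 9)/(11 - 8) ≡ 26/3 mod 29. 3⁻¹ ≡ 10 (mod 29), so λ ≡ 28.
  x = λ² - 8 - 11 = 784 - 19 ≡ 11; y = λ·(8 - 11) - 9 ≡ 23. → (11, 23)
7P: (11, 23) + (11, 6): same x and y₁ ≡ -y₂, so the sum is 𝒪.
7P = 𝒪, so the order is 7.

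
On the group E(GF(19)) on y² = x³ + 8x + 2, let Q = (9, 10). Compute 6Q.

(13, 17)

Double-and-add on 6 = (110)₂. Start with Q = (9, 10) for the leading 1-bit.
double: tangent at (9, 10): λ = (3·9² + 8)/(2·10) ≡ 4/1. 1⁻¹ ≡ 1 (mod 19) since 1·1 = 1 ≡ 1, so λ ≡ 4·1 ≡ 4.
  x = λ² - 9 - 9 = 16 - 18 ≡ 17; y = λ·(9 - 17) - 10 ≡ 15. → (17, 15)
add Q: (17, 15) + (9, 10). λ = (10 - 15)/(9 - 17) ≡ 14/11 mod 19. 11⁻¹ ≡ 7 (mod 19) since 11·7 = 77 ≡ 1, so λ ≡ 3.
  x = λ² - 17 - 9 = 9 - 26 ≡ 2; y = λ·(17 - 2) - 15 ≡ 11. → (2, 11)
double: tangent at (2, 11): λ = (3·2² + 8)/(2·11) ≡ 1/3. 3⁻¹ ≡ 13 (mod 19), so λ ≡ 1·13 ≡ 13.
  x = λ² - 2 - 2 = 169 - 4 ≡ 13; y = λ·(2 - 13) - 11 ≡ 17. → (13, 17)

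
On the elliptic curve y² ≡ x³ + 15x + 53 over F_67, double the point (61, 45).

(33, 29)

tangent at (61, 45): λ = (3·61² + 15)/(2·45) ≡ 56/23. 23⁻¹ ≡ 35 (mod 67), so λ ≡ 56·35 ≡ 17.
  x = λ² - 61 - 61 = 289 - 122 ≡ 33; y = λ·(61 - 33) - 45 ≡ 29. → (33, 29)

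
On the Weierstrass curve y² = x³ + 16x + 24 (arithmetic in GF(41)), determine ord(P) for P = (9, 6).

7

2P: tangent at (9, 6): λ = (3·9² + 16)/(2·6) ≡ 13/12. 12⁻¹ ≡ 24 (mod 41) since 12·24 = 288 ≡ 1, so λ ≡ 13·24 ≡ 25.
  x = λ² - 9 - 9 = 625 - 18 ≡ 33; y = λ·(9 - 33) - 6 ≡ 9. → (33, 9)
3P: (33, 9) + (9, 6). λ = (6 - 9)/(9 - 33) ≡ 38/17 mod 41. 17⁻¹ ≡ 29 (mod 41), so λ ≡ 36.
  x = λ² - 33 - 9 = 1296 - 42 ≡ 24; y = λ·(33 - 24) - 9 ≡ 28. → (24, 28)
4P: (24, 28) + (9, 6). λ = (6 - 28)/(9 - 24) ≡ 19/26 mod 41. 26⁻¹ ≡ 30 (mod 41), so λ ≡ 37.
  x = λ² - 24 - 9 = 1369 - 33 ≡ 24; y = λ·(24 - 24) - 28 ≡ 13. → (24, 13)
5P: (24, 13) + (9, 6). λ = (6 - 13)/(9 - 24) ≡ 34/26 mod 41. 26⁻¹ ≡ 30 (mod 41), so λ ≡ 36.
  x = λ² - 24 - 9 = 1296 - 33 ≡ 33; y = λ·(24 - 33) - 13 ≡ 32. → (33, 32)
6P: (33, 32) + (9, 6). λ = (6 - 32)/(9 - 33) ≡ 15/17 mod 41. 17⁻¹ ≡ 29 (mod 41) since 17·29 = 493 ≡ 1, so λ ≡ 25.
  x = λ² - 33 - 9 = 625 - 42 ≡ 9; y = λ·(33 - 9) - 32 ≡ 35. → (9, 35)
7P: (9, 35) + (9, 6): same x and y₁ ≡ -y₂, so the sum is the point at infinity.
7P = the point at infinity, so the order is 7.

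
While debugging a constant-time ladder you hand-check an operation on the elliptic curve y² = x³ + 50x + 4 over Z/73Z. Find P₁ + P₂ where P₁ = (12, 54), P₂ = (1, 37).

(28, 54)

(12, 54) + (1, 37). λ = (37 - 54)/(1 - 12) ≡ 56/62 mod 73. 62⁻¹ ≡ 53 (mod 73) since 62·53 = 3286 ≡ 1, so λ ≡ 48.
  x = λ² - 12 - 1 = 2304 - 13 ≡ 28; y = λ·(12 - 28) - 54 ≡ 54. → (28, 54)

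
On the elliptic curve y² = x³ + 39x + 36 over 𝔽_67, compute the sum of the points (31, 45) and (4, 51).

(31, 45) + (4, 51). λ = (51 - 45)/(4 - 31) ≡ 6/40 mod 67. 40⁻¹ ≡ 62 (mod 67) since 40·62 = 2480 ≡ 1, so λ ≡ 37.
  x = λ² - 31 - 4 = 1369 - 35 ≡ 61; y = λ·(31 - 61) - 45 ≡ 51. → (61, 51)

(61, 51)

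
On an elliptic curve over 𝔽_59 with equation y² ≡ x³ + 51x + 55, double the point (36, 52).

tangent at (36, 52): λ = (3·36² + 51)/(2·52) ≡ 45/45. 45⁻¹ ≡ 21 (mod 59) since 45·21 = 945 ≡ 1, so λ ≡ 45·21 ≡ 1.
  x = λ² - 36 - 36 = 1 - 72 ≡ 47; y = λ·(36 - 47) - 52 ≡ 55. → (47, 55)

(47, 55)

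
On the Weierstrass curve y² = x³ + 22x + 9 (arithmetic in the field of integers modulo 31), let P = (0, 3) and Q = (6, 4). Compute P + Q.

(19, 30)

(0, 3) + (6, 4). λ = (4 - 3)/(6 - 0) ≡ 1/6 mod 31. 6⁻¹ ≡ 26 (mod 31), so λ ≡ 26.
  x = λ² - 0 - 6 = 676 - 6 ≡ 19; y = λ·(0 - 19) - 3 ≡ 30. → (19, 30)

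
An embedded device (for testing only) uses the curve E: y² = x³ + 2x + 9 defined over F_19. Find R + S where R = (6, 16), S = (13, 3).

(6, 16) + (13, 3). λ = (3 - 16)/(13 - 6) ≡ 6/7 mod 19. 7⁻¹ ≡ 11 (mod 19), so λ ≡ 9.
  x = λ² - 6 - 13 = 81 - 19 ≡ 5; y = λ·(6 - 5) - 16 ≡ 12. → (5, 12)

(5, 12)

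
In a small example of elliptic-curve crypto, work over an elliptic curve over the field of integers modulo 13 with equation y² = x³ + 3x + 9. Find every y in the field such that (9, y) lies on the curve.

none

x³ + 3x + 9 = 765 ≡ 11 (mod 13).
11 is a non-residue mod 13; no y exists.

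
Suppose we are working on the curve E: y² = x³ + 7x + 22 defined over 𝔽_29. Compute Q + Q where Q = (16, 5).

(22, 23)

tangent at (16, 5): λ = (3·16² + 7)/(2·5) ≡ 21/10. 10⁻¹ ≡ 3 (mod 29), so λ ≡ 21·3 ≡ 5.
  x = λ² - 16 - 16 = 25 - 32 ≡ 22; y = λ·(16 - 22) - 5 ≡ 23. → (22, 23)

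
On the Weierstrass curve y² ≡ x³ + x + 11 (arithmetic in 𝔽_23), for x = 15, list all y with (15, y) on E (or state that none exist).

none

x³ + 1x + 11 = 3401 ≡ 20 (mod 23).
20 is a non-residue mod 23; no y exists.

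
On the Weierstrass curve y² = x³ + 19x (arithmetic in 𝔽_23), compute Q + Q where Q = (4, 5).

tangent at (4, 5): λ = (3·4² + 19)/(2·5) ≡ 21/10. 10⁻¹ ≡ 7 (mod 23), so λ ≡ 21·7 ≡ 9.
  x = λ² - 4 - 4 = 81 - 8 ≡ 4; y = λ·(4 - 4) - 5 ≡ 18. → (4, 18)

(4, 18)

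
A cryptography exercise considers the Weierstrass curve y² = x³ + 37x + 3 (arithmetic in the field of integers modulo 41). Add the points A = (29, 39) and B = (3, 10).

(8, 27)

(29, 39) + (3, 10). λ = (10 - 39)/(3 - 29) ≡ 12/15 mod 41. 15⁻¹ ≡ 11 (mod 41), so λ ≡ 9.
  x = λ² - 29 - 3 = 81 - 32 ≡ 8; y = λ·(29 - 8) - 39 ≡ 27. → (8, 27)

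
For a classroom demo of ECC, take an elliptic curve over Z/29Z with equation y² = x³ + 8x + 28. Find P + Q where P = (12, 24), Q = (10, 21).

(12, 24) + (10, 21). λ = (21 - 24)/(10 - 12) ≡ 26/27 mod 29. 27⁻¹ ≡ 14 (mod 29) since 27·14 = 378 ≡ 1, so λ ≡ 16.
  x = λ² - 12 - 10 = 256 - 22 ≡ 2; y = λ·(12 - 2) - 24 ≡ 20. → (2, 20)

(2, 20)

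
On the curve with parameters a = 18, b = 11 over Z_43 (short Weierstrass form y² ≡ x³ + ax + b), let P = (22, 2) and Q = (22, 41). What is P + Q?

O

The two points share x = 22 and their y-coordinates satisfy 2 + 41 ≡ 0 (mod 43), so they are inverses. Their sum is 𝒪.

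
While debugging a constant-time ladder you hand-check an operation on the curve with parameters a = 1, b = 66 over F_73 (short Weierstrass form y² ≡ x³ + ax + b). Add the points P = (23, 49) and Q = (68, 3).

(23, 49) + (68, 3). λ = (3 - 49)/(68 - 23) ≡ 27/45 mod 73. 45⁻¹ ≡ 13 (mod 73) since 45·13 = 585 ≡ 1, so λ ≡ 59.
  x = λ² - 23 - 68 = 3481 - 91 ≡ 32; y = λ·(23 - 32) - 49 ≡ 4. → (32, 4)

(32, 4)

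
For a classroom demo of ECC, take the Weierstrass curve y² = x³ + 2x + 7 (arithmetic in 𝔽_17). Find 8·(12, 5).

Write Q = (12, 5).
Double-and-add on 8 = (1000)₂. Start with Q = (12, 5) for the leading 1-bit.
double: tangent at (12, 5): λ = (3·12² + 2)/(2·5) ≡ 9/10. 10⁻¹ ≡ 12 (mod 17), so λ ≡ 9·12 ≡ 6.
  x = λ² - 12 - 12 = 36 - 24 ≡ 12; y = λ·(12 - 12) - 5 ≡ 12. → (12, 12)
double: tangent at (12, 12): λ = (3·12² + 2)/(2·12) ≡ 9/7. 7⁻¹ ≡ 5 (mod 17), so λ ≡ 9·5 ≡ 11.
  x = λ² - 12 - 12 = 121 - 24 ≡ 12; y = λ·(12 - 12) - 12 ≡ 5. → (12, 5)
double: tangent at (12, 5): λ = (3·12² + 2)/(2·5) ≡ 9/10. 10⁻¹ ≡ 12 (mod 17), so λ ≡ 9·12 ≡ 6.
  x = λ² - 12 - 12 = 36 - 24 ≡ 12; y = λ·(12 - 12) - 5 ≡ 12. → (12, 12)

(12, 12)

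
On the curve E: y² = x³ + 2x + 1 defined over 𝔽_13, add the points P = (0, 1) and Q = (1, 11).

(0, 1) + (1, 11). λ = (11 - 1)/(1 - 0) ≡ 10/1 mod 13. 1⁻¹ ≡ 1 (mod 13), so λ ≡ 10.
  x = λ² - 0 - 1 = 100 - 1 ≡ 8; y = λ·(0 - 8) - 1 ≡ 10. → (8, 10)

(8, 10)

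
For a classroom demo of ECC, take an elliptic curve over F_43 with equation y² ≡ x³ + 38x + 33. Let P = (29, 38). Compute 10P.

Repeated addition: build up to 10P.
2P: tangent at (29, 38): λ = (3·29² + 38)/(2·38) ≡ 24/33. 33⁻¹ ≡ 30 (mod 43) since 33·30 = 990 ≡ 1, so λ ≡ 24·30 ≡ 32.
  x = λ² - 29 - 29 = 1024 - 58 ≡ 20; y = λ·(29 - 20) - 38 ≡ 35. → (20, 35)
3P: (20, 35) + (29, 38). λ = (38 - 35)/(29 - 20) ≡ 3/9 mod 43. 9⁻¹ ≡ 24 (mod 43), so λ ≡ 29.
  x = λ² - 20 - 29 = 841 - 49 ≡ 18; y = λ·(20 - 18) - 35 ≡ 23. → (18, 23)
4P: (18, 23) + (29, 38). λ = (38 - 23)/(29 - 18) ≡ 15/11 mod 43. 11⁻¹ ≡ 4 (mod 43) since 11·4 = 44 ≡ 1, so λ ≡ 17.
  x = λ² - 18 - 29 = 289 - 47 ≡ 27; y = λ·(18 - 27) - 23 ≡ 39. → (27, 39)
5P: (27, 39) + (29, 38). λ = (38 - 39)/(29 - 27) ≡ 42/2 mod 43. 2⁻¹ ≡ 22 (mod 43), so λ ≡ 21.
  x = λ² - 27 - 29 = 441 - 56 ≡ 41; y = λ·(27 - 41) - 39 ≡ 11. → (41, 11)
6P: (41, 11) + (29, 38). λ = (38 - 11)/(29 - 41) ≡ 27/31 mod 43. 31⁻¹ ≡ 25 (mod 43), so λ ≡ 30.
  x = λ² - 41 - 29 = 900 - 70 ≡ 13; y = λ·(41 - 13) - 11 ≡ 12. → (13, 12)
7P: (13, 12) + (29, 38). λ = (38 - 12)/(29 - 13) ≡ 26/16 mod 43. 16⁻¹ ≡ 35 (mod 43), so λ ≡ 7.
  x = λ² - 13 - 29 = 49 - 42 ≡ 7; y = λ·(13 - 7) - 12 ≡ 30. → (7, 30)
8P: (7, 30) + (29, 38). λ = (38 - 30)/(29 - 7) ≡ 8/22 mod 43. 22⁻¹ ≡ 2 (mod 43) since 22·2 = 44 ≡ 1, so λ ≡ 16.
  x = λ² - 7 - 29 = 256 - 36 ≡ 5; y = λ·(7 - 5) - 30 ≡ 2. → (5, 2)
9P: (5, 2) + (29, 38). λ = (38 - 2)/(29 - 5) ≡ 36/24 mod 43. 24⁻¹ ≡ 9 (mod 43), so λ ≡ 23.
  x = λ² - 5 - 29 = 529 - 34 ≡ 22; y = λ·(5 - 22) - 2 ≡ 37. → (22, 37)
10P: (22, 37) + (29, 38). λ = (38 - 37)/(29 - 22) ≡ 1/7 mod 43. 7⁻¹ ≡ 37 (mod 43), so λ ≡ 37.
  x = λ² - 22 - 29 = 1369 - 51 ≡ 28; y = λ·(22 - 28) - 37 ≡ 42. → (28, 42)

(28, 42)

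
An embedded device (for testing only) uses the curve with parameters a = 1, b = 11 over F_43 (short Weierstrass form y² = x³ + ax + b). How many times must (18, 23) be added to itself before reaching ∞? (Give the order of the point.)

2P: tangent at (18, 23): λ = (3·18² + 1)/(2·23) ≡ 27/3. 3⁻¹ ≡ 29 (mod 43), so λ ≡ 27·29 ≡ 9.
  x = λ² - 18 - 18 = 81 - 36 ≡ 2; y = λ·(18 - 2) - 23 ≡ 35. → (2, 35)
3P: (2, 35) + (18, 23). λ = (23 - 35)/(18 - 2) ≡ 31/16 mod 43. 16⁻¹ ≡ 35 (mod 43), so λ ≡ 10.
  x = λ² - 2 - 18 = 100 - 20 ≡ 37; y = λ·(2 - 37) - 35 ≡ 2. → (37, 2)
4P: (37, 2) + (18, 23). λ = (23 - 2)/(18 - 37) ≡ 21/24 mod 43. 24⁻¹ ≡ 9 (mod 43), so λ ≡ 17.
  x = λ² - 37 - 18 = 289 - 55 ≡ 19; y = λ·(37 - 19) - 2 ≡ 3. → (19, 3)
5P: (19, 3) + (18, 23). λ = (23 - 3)/(18 - 19) ≡ 20/42 mod 43. 42⁻¹ ≡ 42 (mod 43), so λ ≡ 23.
  x = λ² - 19 - 18 = 529 - 37 ≡ 19; y = λ·(19 - 19) - 3 ≡ 40. → (19, 40)
6P: (19, 40) + (18, 23). λ = (23 - 40)/(18 - 19) ≡ 26/42 mod 43. 42⁻¹ ≡ 42 (mod 43), so λ ≡ 17.
  x = λ² - 19 - 18 = 289 - 37 ≡ 37; y = λ·(19 - 37) - 40 ≡ 41. → (37, 41)
7P: (37, 41) + (18, 23). λ = (23 - 41)/(18 - 37) ≡ 25/24 mod 43. 24⁻¹ ≡ 9 (mod 43) since 24·9 = 216 ≡ 1, so λ ≡ 10.
  x = λ² - 37 - 18 = 100 - 55 ≡ 2; y = λ·(37 - 2) - 41 ≡ 8. → (2, 8)
8P: (2, 8) + (18, 23). λ = (23 - 8)/(18 - 2) ≡ 15/16 mod 43. 16⁻¹ ≡ 35 (mod 43), so λ ≡ 9.
  x = λ² - 2 - 18 = 81 - 20 ≡ 18; y = λ·(2 - 18) - 8 ≡ 20. → (18, 20)
9P: (18, 20) + (18, 23): same x and y₁ ≡ -y₂, so the sum is ∞.
9P = ∞, so the order is 9.

9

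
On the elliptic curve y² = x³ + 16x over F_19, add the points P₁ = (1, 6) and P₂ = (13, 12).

(1, 6) + (13, 12). λ = (12 - 6)/(13 - 1) ≡ 6/12 mod 19. 12⁻¹ ≡ 8 (mod 19), so λ ≡ 10.
  x = λ² - 1 - 13 = 100 - 14 ≡ 10; y = λ·(1 - 10) - 6 ≡ 18. → (10, 18)

(10, 18)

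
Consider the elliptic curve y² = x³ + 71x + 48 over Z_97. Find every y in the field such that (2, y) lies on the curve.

x³ + 71x + 48 = 198 ≡ 4 (mod 97).
Square roots of 4 mod 97: 2 and 95 (since 2² = 4 ≡ 4).

2, 95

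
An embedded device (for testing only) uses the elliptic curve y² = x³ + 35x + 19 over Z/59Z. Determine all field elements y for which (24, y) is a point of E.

13, 46

x³ + 35x + 19 = 14683 ≡ 51 (mod 59).
Square roots of 51 mod 59: 13 and 46 (since 13² = 169 ≡ 51).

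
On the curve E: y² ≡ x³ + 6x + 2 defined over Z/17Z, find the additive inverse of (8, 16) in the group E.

-(8, 16) = (8, -16 mod 17) = (8, 1).

(8, 1)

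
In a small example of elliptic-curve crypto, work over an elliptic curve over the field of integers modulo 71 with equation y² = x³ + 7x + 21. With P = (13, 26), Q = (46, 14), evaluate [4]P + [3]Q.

First 4P:
Repeated addition: build up to 4P.
2P: tangent at (13, 26): λ = (3·13² + 7)/(2·26) ≡ 17/52. 52⁻¹ ≡ 56 (mod 71), so λ ≡ 17·56 ≡ 29.
  x = λ² - 13 - 13 = 841 - 26 ≡ 34; y = λ·(13 - 34) - 26 ≡ 4. → (34, 4)
3P: (34, 4) + (13, 26). λ = (26 - 4)/(13 - 34) ≡ 22/50 mod 71. 50⁻¹ ≡ 27 (mod 71), so λ ≡ 26.
  x = λ² - 34 - 13 = 676 - 47 ≡ 61; y = λ·(34 - 61) - 4 ≡ 4. → (61, 4)
4P: (61, 4) + (13, 26). λ = (26 - 4)/(13 - 61) ≡ 22/23 mod 71. 23⁻¹ ≡ 34 (mod 71), so λ ≡ 38.
  x = λ² - 61 - 13 = 1444 - 74 ≡ 21; y = λ·(61 - 21) - 4 ≡ 25. → (21, 25)
4P = (21, 25).
Next 3Q:
Repeated addition: build up to 3Q.
2Q: tangent at (46, 14): λ = (3·46² + 7)/(2·14) ≡ 36/28. 28⁻¹ ≡ 33 (mod 71) since 28·33 = 924 ≡ 1, so λ ≡ 36·33 ≡ 52.
  x = λ² - 46 - 46 = 2704 - 92 ≡ 56; y = λ·(46 - 56) - 14 ≡ 34. → (56, 34)
3Q: (56, 34) + (46, 14). λ = (14 - 34)/(46 - 56) ≡ 51/61 mod 71. 61⁻¹ ≡ 7 (mod 71) since 61·7 = 427 ≡ 1, so λ ≡ 2.
  x = λ² - 56 - 46 = 4 - 102 ≡ 44; y = λ·(56 - 44) - 34 ≡ 61. → (44, 61)
3Q = (44, 61).
Finally 4P + 3Q:
(21, 25) + (44, 61). λ = (61 - 25)/(44 - 21) ≡ 36/23 mod 71. 23⁻¹ ≡ 34 (mod 71) since 23·34 = 782 ≡ 1, so λ ≡ 17.
  x = λ² - 21 - 44 = 289 - 65 ≡ 11; y = λ·(21 - 11) - 25 ≡ 3. → (11, 3)

(11, 3)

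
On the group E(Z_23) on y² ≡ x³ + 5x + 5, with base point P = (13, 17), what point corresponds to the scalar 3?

(16, 15)

Repeated addition: build up to 3P.
2P: tangent at (13, 17): λ = (3·13² + 5)/(2·17) ≡ 6/11. 11⁻¹ ≡ 21 (mod 23) since 11·21 = 231 ≡ 1, so λ ≡ 6·21 ≡ 11.
  x = λ² - 13 - 13 = 121 - 26 ≡ 3; y = λ·(13 - 3) - 17 ≡ 1. → (3, 1)
3P: (3, 1) + (13, 17). λ = (17 - 1)/(13 - 3) ≡ 16/10 mod 23. 10⁻¹ ≡ 7 (mod 23), so λ ≡ 20.
  x = λ² - 3 - 13 = 400 - 16 ≡ 16; y = λ·(3 - 16) - 1 ≡ 15. → (16, 15)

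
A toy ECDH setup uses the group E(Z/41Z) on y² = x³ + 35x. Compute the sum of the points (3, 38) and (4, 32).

(29, 36)

(3, 38) + (4, 32). λ = (32 - 38)/(4 - 3) ≡ 35/1 mod 41. 1⁻¹ ≡ 1 (mod 41) since 1·1 = 1 ≡ 1, so λ ≡ 35.
  x = λ² - 3 - 4 = 1225 - 7 ≡ 29; y = λ·(3 - 29) - 38 ≡ 36. → (29, 36)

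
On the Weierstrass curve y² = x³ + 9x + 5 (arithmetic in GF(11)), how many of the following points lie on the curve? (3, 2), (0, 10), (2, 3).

(3, 2): 2² ≡ 4, rhs ≡ 4 → on.
(0, 10): 10² ≡ 1, rhs ≡ 5 → off.
(2, 3): 3² ≡ 9, rhs ≡ 9 → on.

2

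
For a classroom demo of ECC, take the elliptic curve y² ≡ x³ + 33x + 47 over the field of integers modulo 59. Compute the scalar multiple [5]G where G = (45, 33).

Double-and-add on 5 = (101)₂. Start with G = (45, 33) for the leading 1-bit.
double: tangent at (45, 33): λ = (3·45² + 33)/(2·33) ≡ 31/7. 7⁻¹ ≡ 17 (mod 59) since 7·17 = 119 ≡ 1, so λ ≡ 31·17 ≡ 55.
  x = λ² - 45 - 45 = 3025 - 90 ≡ 44; y = λ·(45 - 44) - 33 ≡ 22. → (44, 22)
double: tangent at (44, 22): λ = (3·44² + 33)/(2·22) ≡ 0/44. 44⁻¹ ≡ 55 (mod 59) since 44·55 = 2420 ≡ 1, so λ ≡ 0·55 ≡ 0.
  x = λ² - 44 - 44 = 0 - 88 ≡ 30; y = λ·(44 - 30) - 22 ≡ 37. → (30, 37)
add G: (30, 37) + (45, 33). λ = (33 - 37)/(45 - 30) ≡ 55/15 mod 59. 15⁻¹ ≡ 4 (mod 59) since 15·4 = 60 ≡ 1, so λ ≡ 43.
  x = λ² - 30 - 45 = 1849 - 75 ≡ 4; y = λ·(30 - 4) - 37 ≡ 19. → (4, 19)

(4, 19)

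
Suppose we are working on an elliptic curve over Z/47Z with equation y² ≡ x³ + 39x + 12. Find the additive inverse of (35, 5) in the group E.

(35, 42)

-(35, 5) = (35, -5 mod 47) = (35, 42).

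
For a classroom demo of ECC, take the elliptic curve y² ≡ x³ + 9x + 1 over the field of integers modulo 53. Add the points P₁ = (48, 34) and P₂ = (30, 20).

(43, 17)

(48, 34) + (30, 20). λ = (20 - 34)/(30 - 48) ≡ 39/35 mod 53. 35⁻¹ ≡ 50 (mod 53), so λ ≡ 42.
  x = λ² - 48 - 30 = 1764 - 78 ≡ 43; y = λ·(48 - 43) - 34 ≡ 17. → (43, 17)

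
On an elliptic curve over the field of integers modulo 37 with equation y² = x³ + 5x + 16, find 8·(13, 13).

(16, 23)

Write P = (13, 13).
Double-and-add on 8 = (1000)₂. Start with P = (13, 13) for the leading 1-bit.
double: tangent at (13, 13): λ = (3·13² + 5)/(2·13) ≡ 31/26. 26⁻¹ ≡ 10 (mod 37), so λ ≡ 31·10 ≡ 14.
  x = λ² - 13 - 13 = 196 - 26 ≡ 22; y = λ·(13 - 22) - 13 ≡ 9. → (22, 9)
double: tangent at (22, 9): λ = (3·22² + 5)/(2·9) ≡ 14/18. 18⁻¹ ≡ 35 (mod 37), so λ ≡ 14·35 ≡ 9.
  x = λ² - 22 - 22 = 81 - 44 ≡ 0; y = λ·(22 - 0) - 9 ≡ 4. → (0, 4)
double: tangent at (0, 4): λ = (3·0² + 5)/(2·4) ≡ 5/8. 8⁻¹ ≡ 14 (mod 37) since 8·14 = 112 ≡ 1, so λ ≡ 5·14 ≡ 33.
  x = λ² - 0 - 0 = 1089 - 0 ≡ 16; y = λ·(0 - 16) - 4 ≡ 23. → (16, 23)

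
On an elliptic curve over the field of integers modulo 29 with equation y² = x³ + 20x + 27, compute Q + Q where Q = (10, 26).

tangent at (10, 26): λ = (3·10² + 20)/(2·26) ≡ 1/23. 23⁻¹ ≡ 24 (mod 29), so λ ≡ 1·24 ≡ 24.
  x = λ² - 10 - 10 = 576 - 20 ≡ 5; y = λ·(10 - 5) - 26 ≡ 7. → (5, 7)

(5, 7)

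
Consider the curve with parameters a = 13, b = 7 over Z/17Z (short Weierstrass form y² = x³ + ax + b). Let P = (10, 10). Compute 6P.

O

Double-and-add on 6 = (110)₂. Start with P = (10, 10) for the leading 1-bit.
double: tangent at (10, 10): λ = (3·10² + 13)/(2·10) ≡ 7/3. 3⁻¹ ≡ 6 (mod 17), so λ ≡ 7·6 ≡ 8.
  x = λ² - 10 - 10 = 64 - 20 ≡ 10; y = λ·(10 - 10) - 10 ≡ 7. → (10, 7)
add P: (10, 7) + (10, 10): same x and y₁ ≡ -y₂, so the sum is 𝒪.
double: 𝒪 + 𝒪 = 𝒪 (identity).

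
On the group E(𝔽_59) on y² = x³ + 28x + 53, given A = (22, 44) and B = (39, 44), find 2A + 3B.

First 2A:
Repeated addition: build up to 2A.
2A: tangent at (22, 44): λ = (3·22² + 28)/(2·44) ≡ 5/29. 29⁻¹ ≡ 57 (mod 59), so λ ≡ 5·57 ≡ 49.
  x = λ² - 22 - 22 = 2401 - 44 ≡ 56; y = λ·(22 - 56) - 44 ≡ 1. → (56, 1)
2A = (56, 1).
Next 3B:
Repeated addition: build up to 3B.
2B: tangent at (39, 44): λ = (3·39² + 28)/(2·44) ≡ 48/29. 29⁻¹ ≡ 57 (mod 59), so λ ≡ 48·57 ≡ 22.
  x = λ² - 39 - 39 = 484 - 78 ≡ 52; y = λ·(39 - 52) - 44 ≡ 24. → (52, 24)
3B: (52, 24) + (39, 44). λ = (44 - 24)/(39 - 52) ≡ 20/46 mod 59. 46⁻¹ ≡ 9 (mod 59) since 46·9 = 414 ≡ 1, so λ ≡ 3.
  x = λ² - 52 - 39 = 9 - 91 ≡ 36; y = λ·(52 - 36) - 24 ≡ 24. → (36, 24)
3B = (36, 24).
Finally 2A + 3B:
(56, 1) + (36, 24). λ = (24 - 1)/(36 - 56) ≡ 23/39 mod 59. 39⁻¹ ≡ 56 (mod 59) since 39·56 = 2184 ≡ 1, so λ ≡ 49.
  x = λ² - 56 - 36 = 2401 - 92 ≡ 8; y = λ·(56 - 8) - 1 ≡ 50. → (8, 50)

(8, 50)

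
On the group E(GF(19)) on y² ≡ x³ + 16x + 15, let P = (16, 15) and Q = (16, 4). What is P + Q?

The two points share x = 16 and their y-coordinates satisfy 15 + 4 ≡ 0 (mod 19), so they are inverses. Their sum is the point at infinity.

O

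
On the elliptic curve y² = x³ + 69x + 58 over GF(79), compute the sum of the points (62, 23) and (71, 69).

(62, 23) + (71, 69). λ = (69 - 23)/(71 - 62) ≡ 46/9 mod 79. 9⁻¹ ≡ 44 (mod 79) since 9·44 = 396 ≡ 1, so λ ≡ 49.
  x = λ² - 62 - 71 = 2401 - 133 ≡ 56; y = λ·(62 - 56) - 23 ≡ 34. → (56, 34)

(56, 34)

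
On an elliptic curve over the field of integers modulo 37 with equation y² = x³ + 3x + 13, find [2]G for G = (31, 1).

(12, 36)

tangent at (31, 1): λ = (3·31² + 3)/(2·1) ≡ 0/2. 2⁻¹ ≡ 19 (mod 37), so λ ≡ 0·19 ≡ 0.
  x = λ² - 31 - 31 = 0 - 62 ≡ 12; y = λ·(31 - 12) - 1 ≡ 36. → (12, 36)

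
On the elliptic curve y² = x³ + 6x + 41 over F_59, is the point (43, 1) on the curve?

y² = 1² ≡ 1; x³ + 6x + 41 = 79806 ≡ 38 (mod 59). 1 ≠ 38.

no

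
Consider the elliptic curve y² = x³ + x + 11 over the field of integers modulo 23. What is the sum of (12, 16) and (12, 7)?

The two points share x = 12 and their y-coordinates satisfy 16 + 7 ≡ 0 (mod 23), so they are inverses. Their sum is O.

O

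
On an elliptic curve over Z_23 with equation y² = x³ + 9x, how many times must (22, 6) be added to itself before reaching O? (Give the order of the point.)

8

2P: tangent at (22, 6): λ = (3·22² + 9)/(2·6) ≡ 12/12. 12⁻¹ ≡ 2 (mod 23) since 12·2 = 24 ≡ 1, so λ ≡ 12·2 ≡ 1.
  x = λ² - 22 - 22 = 1 - 44 ≡ 3; y = λ·(22 - 3) - 6 ≡ 13. → (3, 13)
3P: (3, 13) + (22, 6). λ = (6 - 13)/(22 - 3) ≡ 16/19 mod 23. 19⁻¹ ≡ 17 (mod 23) since 19·17 = 323 ≡ 1, so λ ≡ 19.
  x = λ² - 3 - 22 = 361 - 25 ≡ 14; y = λ·(3 - 14) - 13 ≡ 8. → (14, 8)
4P: (14, 8) + (22, 6). λ = (6 - 8)/(22 - 14) ≡ 21/8 mod 23. 8⁻¹ ≡ 3 (mod 23) since 8·3 = 24 ≡ 1, so λ ≡ 17.
  x = λ² - 14 - 22 = 289 - 36 ≡ 0; y = λ·(14 - 0) - 8 ≡ 0. → (0, 0)
5P: (0, 0) + (22, 6). λ = (6 - 0)/(22 - 0) ≡ 6/22 mod 23. 22⁻¹ ≡ 22 (mod 23) since 22·22 = 484 ≡ 1, so λ ≡ 17.
  x = λ² - 0 - 22 = 289 - 22 ≡ 14; y = λ·(0 - 14) - 0 ≡ 15. → (14, 15)
6P: (14, 15) + (22, 6). λ = (6 - 15)/(22 - 14) ≡ 14/8 mod 23. 8⁻¹ ≡ 3 (mod 23), so λ ≡ 19.
  x = λ² - 14 - 22 = 361 - 36 ≡ 3; y = λ·(14 - 3) - 15 ≡ 10. → (3, 10)
7P: (3, 10) + (22, 6). λ = (6 - 10)/(22 - 3) ≡ 19/19 mod 23. 19⁻¹ ≡ 17 (mod 23) since 19·17 = 323 ≡ 1, so λ ≡ 1.
  x = λ² - 3 - 22 = 1 - 25 ≡ 22; y = λ·(3 - 22) - 10 ≡ 17. → (22, 17)
8P: (22, 17) + (22, 6): same x and y₁ ≡ -y₂, so the sum is O.
8P = O, so the order is 8.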